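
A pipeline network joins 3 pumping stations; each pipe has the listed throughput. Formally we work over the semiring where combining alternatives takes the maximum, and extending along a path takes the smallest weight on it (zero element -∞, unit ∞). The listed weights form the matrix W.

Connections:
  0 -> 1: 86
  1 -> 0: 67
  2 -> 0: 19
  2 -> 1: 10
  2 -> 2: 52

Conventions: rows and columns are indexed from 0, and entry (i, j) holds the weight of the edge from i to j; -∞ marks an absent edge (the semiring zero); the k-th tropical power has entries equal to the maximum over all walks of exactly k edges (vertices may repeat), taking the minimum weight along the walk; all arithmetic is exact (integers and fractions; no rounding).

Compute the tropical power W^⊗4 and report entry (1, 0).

W^⊗2:
  [67, -∞, -∞]
  [-∞, 67, -∞]
  [19, 19, 52]
W^⊗3:
  [-∞, 67, -∞]
  [67, -∞, -∞]
  [19, 19, 52]
W^⊗4:
  [67, -∞, -∞]
  [-∞, 67, -∞]
  [19, 19, 52]
Key observation: no walk of exactly 4 edges connects these vertices, so the entry is the semiring zero.
Answer: (W^⊗4)[1][0] = -∞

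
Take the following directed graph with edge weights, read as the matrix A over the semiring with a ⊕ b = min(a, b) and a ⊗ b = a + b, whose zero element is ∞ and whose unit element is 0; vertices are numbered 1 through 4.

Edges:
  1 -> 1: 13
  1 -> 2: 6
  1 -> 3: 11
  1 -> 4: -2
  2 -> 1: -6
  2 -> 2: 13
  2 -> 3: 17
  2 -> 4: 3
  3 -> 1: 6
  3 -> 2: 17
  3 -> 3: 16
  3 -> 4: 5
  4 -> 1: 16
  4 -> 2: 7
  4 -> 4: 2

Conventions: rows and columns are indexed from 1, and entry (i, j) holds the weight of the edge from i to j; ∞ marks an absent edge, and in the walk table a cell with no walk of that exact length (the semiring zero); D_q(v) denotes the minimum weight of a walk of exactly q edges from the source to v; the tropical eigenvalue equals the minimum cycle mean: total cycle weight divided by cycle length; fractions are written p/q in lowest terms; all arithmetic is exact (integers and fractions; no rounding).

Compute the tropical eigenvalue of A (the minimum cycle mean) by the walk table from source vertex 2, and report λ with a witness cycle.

q=0: [∞, 0, ∞, ∞]
q=1: [-6, 13, 17, 3]
q=2: [7, 0, 5, -8]
q=3: [-6, -1, 17, -6]
q=4: [-7, 0, 5, -8]
Optimal cycle mean attained by: cycle 1->4->2->1, total (-2) + 7 + (-6), length 3.
Answer: λ = -1/3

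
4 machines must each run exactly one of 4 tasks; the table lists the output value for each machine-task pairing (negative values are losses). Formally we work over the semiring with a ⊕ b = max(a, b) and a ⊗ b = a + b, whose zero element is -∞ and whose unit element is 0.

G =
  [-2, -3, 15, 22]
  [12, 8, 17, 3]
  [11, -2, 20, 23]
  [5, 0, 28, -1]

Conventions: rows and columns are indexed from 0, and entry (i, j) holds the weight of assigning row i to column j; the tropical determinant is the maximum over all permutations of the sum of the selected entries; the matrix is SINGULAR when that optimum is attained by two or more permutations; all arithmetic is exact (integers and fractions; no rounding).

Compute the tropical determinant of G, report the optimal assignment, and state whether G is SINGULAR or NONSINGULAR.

σ = (0, 1, 2, 3): (-2) + 8 + 20 + (-1) = 25
σ = (0, 1, 3, 2): (-2) + 8 + 23 + 28 = 57
σ = (0, 2, 1, 3): (-2) + 17 + (-2) + (-1) = 12
σ = (0, 2, 3, 1): (-2) + 17 + 23 + 0 = 38
σ = (0, 3, 1, 2): (-2) + 3 + (-2) + 28 = 27
σ = (0, 3, 2, 1): (-2) + 3 + 20 + 0 = 21
σ = (1, 0, 2, 3): (-3) + 12 + 20 + (-1) = 28
σ = (1, 0, 3, 2): (-3) + 12 + 23 + 28 = 60
σ = (1, 2, 0, 3): (-3) + 17 + 11 + (-1) = 24
σ = (1, 2, 3, 0): (-3) + 17 + 23 + 5 = 42
σ = (1, 3, 0, 2): (-3) + 3 + 11 + 28 = 39
σ = (1, 3, 2, 0): (-3) + 3 + 20 + 5 = 25
σ = (2, 0, 1, 3): 15 + 12 + (-2) + (-1) = 24
σ = (2, 0, 3, 1): 15 + 12 + 23 + 0 = 50
σ = (2, 1, 0, 3): 15 + 8 + 11 + (-1) = 33
σ = (2, 1, 3, 0): 15 + 8 + 23 + 5 = 51
σ = (2, 3, 0, 1): 15 + 3 + 11 + 0 = 29
σ = (2, 3, 1, 0): 15 + 3 + (-2) + 5 = 21
σ = (3, 0, 1, 2): 22 + 12 + (-2) + 28 = 60
σ = (3, 0, 2, 1): 22 + 12 + 20 + 0 = 54
σ = (3, 1, 0, 2): 22 + 8 + 11 + 28 = 69
σ = (3, 1, 2, 0): 22 + 8 + 20 + 5 = 55
σ = (3, 2, 0, 1): 22 + 17 + 11 + 0 = 50
σ = (3, 2, 1, 0): 22 + 17 + (-2) + 5 = 42
Optimal value attained by: σ = (3, 1, 0, 2).
Answer: det⊕(G) = 69; verdict: NONSINGULAR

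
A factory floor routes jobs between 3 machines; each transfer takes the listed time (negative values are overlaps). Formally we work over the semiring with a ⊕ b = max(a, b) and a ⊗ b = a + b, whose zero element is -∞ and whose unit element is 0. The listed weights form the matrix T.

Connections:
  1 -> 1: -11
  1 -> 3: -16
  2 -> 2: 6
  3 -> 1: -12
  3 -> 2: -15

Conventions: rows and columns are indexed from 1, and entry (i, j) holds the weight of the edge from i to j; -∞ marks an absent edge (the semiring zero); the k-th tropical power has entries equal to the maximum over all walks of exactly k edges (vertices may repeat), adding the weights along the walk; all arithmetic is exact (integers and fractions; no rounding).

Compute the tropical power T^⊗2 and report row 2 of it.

T^⊗2:
  [-22, -31, -27]
  [-∞, 12, -∞]
  [-23, -9, -28]
Answer: row 2 of T^⊗2 = [-∞, 12, -∞]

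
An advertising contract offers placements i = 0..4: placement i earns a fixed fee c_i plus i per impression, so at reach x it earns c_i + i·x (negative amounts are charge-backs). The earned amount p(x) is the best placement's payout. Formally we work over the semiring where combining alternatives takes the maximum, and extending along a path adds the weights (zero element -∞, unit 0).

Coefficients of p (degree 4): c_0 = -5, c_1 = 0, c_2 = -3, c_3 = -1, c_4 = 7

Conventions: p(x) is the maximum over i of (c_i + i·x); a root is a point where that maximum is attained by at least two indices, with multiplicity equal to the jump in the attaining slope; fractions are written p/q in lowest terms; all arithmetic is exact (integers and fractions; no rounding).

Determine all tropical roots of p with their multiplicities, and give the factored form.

hull edge (i=0, c=-5) to (i=1, c=0): slope 5, span 1
hull edge (i=1, c=0) to (i=4, c=7): slope 7/3, span 3
Factored form: p(x) = 7 ⊗ (x ⊕ (-5)) ⊗ (x ⊕ (-7/3)) ⊗ (x ⊕ (-7/3)) ⊗ (x ⊕ (-7/3))
Answer: roots = -5 (mult 1), -7/3 (mult 3)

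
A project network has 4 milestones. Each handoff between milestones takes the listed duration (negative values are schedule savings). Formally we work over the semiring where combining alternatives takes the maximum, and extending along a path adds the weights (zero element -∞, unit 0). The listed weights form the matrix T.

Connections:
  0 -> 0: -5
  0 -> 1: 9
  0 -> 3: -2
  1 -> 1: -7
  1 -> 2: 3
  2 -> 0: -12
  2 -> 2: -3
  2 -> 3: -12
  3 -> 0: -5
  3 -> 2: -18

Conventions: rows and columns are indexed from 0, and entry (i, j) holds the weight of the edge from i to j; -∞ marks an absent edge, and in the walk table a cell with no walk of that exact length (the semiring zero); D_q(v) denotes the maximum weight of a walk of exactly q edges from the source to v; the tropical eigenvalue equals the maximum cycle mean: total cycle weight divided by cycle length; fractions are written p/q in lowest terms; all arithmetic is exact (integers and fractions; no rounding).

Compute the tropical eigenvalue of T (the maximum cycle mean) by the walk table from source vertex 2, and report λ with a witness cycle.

q=0: [-∞, -∞, 0, -∞]
q=1: [-12, -∞, -3, -12]
q=2: [-15, -3, -6, -14]
q=3: [-18, -6, 0, -17]
q=4: [-12, -9, -3, -12]
Optimal cycle mean attained by: cycle 0->1->2->0, total 9 + 3 + (-12), length 3.
Answer: λ = 0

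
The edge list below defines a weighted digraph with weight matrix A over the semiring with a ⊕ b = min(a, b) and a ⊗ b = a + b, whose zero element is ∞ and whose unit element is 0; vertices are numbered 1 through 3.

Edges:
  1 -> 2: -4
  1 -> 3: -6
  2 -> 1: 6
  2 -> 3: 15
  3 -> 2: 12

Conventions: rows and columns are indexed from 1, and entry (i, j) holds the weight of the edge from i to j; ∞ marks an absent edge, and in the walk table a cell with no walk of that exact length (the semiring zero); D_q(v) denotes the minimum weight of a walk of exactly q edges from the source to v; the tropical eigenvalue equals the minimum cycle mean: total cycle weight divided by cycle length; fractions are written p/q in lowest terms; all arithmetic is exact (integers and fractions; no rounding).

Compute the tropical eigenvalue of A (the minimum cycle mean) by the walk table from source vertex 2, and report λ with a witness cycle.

q=0: [∞, 0, ∞]
q=1: [6, ∞, 15]
q=2: [∞, 2, 0]
q=3: [8, 12, 17]
Optimal cycle mean attained by: cycle 1->2->1, total (-4) + 6, length 2.
Answer: λ = 1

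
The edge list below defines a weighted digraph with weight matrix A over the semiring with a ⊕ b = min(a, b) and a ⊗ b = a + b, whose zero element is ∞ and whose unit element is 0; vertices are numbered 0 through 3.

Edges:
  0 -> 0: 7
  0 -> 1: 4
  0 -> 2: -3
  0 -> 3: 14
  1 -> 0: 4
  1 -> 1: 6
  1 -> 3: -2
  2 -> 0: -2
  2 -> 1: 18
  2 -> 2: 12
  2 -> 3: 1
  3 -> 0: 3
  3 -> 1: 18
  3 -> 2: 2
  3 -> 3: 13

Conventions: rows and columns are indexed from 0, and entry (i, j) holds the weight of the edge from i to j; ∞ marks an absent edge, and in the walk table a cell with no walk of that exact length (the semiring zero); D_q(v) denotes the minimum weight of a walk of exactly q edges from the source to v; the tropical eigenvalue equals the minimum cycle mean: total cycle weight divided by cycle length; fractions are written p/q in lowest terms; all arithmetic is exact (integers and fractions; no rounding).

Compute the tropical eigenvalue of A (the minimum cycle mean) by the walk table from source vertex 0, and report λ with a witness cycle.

q=0: [0, ∞, ∞, ∞]
q=1: [7, 4, -3, 14]
q=2: [-5, 10, 4, -2]
q=3: [1, -1, -8, 5]
q=4: [-10, 5, -2, -7]
Optimal cycle mean attained by: cycle 0->2->0, total (-3) + (-2), length 2.
Answer: λ = -5/2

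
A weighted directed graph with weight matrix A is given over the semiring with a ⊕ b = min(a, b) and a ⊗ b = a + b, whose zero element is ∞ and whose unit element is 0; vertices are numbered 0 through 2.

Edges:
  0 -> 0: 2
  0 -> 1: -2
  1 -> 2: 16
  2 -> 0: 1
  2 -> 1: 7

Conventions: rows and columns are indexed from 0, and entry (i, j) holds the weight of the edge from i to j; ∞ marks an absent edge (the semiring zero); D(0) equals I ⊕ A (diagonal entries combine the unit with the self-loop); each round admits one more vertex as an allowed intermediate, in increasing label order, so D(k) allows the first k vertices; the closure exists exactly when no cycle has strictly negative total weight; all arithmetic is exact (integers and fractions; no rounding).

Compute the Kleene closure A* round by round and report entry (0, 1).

D(0):
  [0, -2, ∞]
  [∞, 0, 16]
  [1, 7, 0]
D(1):
  [0, -2, ∞]
  [∞, 0, 16]
  [1, -1, 0]
D(2):
  [0, -2, 14]
  [∞, 0, 16]
  [1, -1, 0]
D(3):
  [0, -2, 14]
  [17, 0, 16]
  [1, -1, 0]
Answer: A*[0][1] = -2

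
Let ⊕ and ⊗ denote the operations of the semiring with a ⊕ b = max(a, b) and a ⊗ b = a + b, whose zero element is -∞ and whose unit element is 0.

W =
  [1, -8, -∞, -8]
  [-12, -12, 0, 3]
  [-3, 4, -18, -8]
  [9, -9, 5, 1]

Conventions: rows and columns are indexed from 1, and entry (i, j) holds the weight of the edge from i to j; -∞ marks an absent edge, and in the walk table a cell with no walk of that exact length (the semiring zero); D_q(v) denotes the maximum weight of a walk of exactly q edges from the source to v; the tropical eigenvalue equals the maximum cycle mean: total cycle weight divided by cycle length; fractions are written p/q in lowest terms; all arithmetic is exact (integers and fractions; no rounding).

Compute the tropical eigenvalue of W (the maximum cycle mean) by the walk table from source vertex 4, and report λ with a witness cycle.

q=0: [-∞, -∞, -∞, 0]
q=1: [9, -9, 5, 1]
q=2: [10, 9, 6, 2]
q=3: [11, 10, 9, 12]
q=4: [21, 13, 17, 13]
Optimal cycle mean attained by: cycle 2->4->3->2, total 3 + 5 + 4, length 3.
Answer: λ = 4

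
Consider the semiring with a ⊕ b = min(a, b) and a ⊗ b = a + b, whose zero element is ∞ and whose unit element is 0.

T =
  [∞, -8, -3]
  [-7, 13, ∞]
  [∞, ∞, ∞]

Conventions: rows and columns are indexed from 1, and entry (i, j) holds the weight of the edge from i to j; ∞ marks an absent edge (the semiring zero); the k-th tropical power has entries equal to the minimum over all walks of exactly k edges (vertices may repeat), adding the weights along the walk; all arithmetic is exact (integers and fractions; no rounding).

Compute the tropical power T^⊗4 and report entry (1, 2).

T^⊗2:
  [-15, 5, ∞]
  [6, -15, -10]
  [∞, ∞, ∞]
T^⊗3:
  [-2, -23, -18]
  [-22, -2, 3]
  [∞, ∞, ∞]
T^⊗4:
  [-30, -10, -5]
  [-9, -30, -25]
  [∞, ∞, ∞]
Key observation: the optimum is the walk 1->2->1->2->2, with weight (-8) + (-7) + (-8) + 13 = -10.
Optimal value attained by: walk 1->2->1->2->2.
Answer: (T^⊗4)[1][2] = -10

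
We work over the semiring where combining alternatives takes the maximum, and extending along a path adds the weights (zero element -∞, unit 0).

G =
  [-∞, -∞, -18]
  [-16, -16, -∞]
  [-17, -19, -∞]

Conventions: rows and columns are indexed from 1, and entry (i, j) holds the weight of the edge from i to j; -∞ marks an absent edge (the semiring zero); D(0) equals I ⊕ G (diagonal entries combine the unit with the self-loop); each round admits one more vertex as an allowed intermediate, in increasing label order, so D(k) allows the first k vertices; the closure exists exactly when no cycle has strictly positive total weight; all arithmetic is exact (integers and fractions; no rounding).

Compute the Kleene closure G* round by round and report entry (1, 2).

D(0):
  [0, -∞, -18]
  [-16, 0, -∞]
  [-17, -19, 0]
D(1):
  [0, -∞, -18]
  [-16, 0, -34]
  [-17, -19, 0]
D(2):
  [0, -∞, -18]
  [-16, 0, -34]
  [-17, -19, 0]
D(3):
  [0, -37, -18]
  [-16, 0, -34]
  [-17, -19, 0]
Answer: G*[1][2] = -37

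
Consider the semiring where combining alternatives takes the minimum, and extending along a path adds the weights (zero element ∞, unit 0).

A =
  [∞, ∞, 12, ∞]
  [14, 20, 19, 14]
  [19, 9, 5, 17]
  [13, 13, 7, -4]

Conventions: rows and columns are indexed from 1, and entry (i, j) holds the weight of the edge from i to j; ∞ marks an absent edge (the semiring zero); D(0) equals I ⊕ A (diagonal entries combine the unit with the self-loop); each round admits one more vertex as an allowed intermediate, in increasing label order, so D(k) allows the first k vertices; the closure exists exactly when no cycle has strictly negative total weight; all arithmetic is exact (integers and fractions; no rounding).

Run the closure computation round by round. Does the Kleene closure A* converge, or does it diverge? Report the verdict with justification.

Detection: at round 0, diagonal entry (4, 4) turns strictly negative.
Key observation: the cycle 4->4 has total weight (-4), which is strictly negative.
Answer: DIVERGES — negative cycle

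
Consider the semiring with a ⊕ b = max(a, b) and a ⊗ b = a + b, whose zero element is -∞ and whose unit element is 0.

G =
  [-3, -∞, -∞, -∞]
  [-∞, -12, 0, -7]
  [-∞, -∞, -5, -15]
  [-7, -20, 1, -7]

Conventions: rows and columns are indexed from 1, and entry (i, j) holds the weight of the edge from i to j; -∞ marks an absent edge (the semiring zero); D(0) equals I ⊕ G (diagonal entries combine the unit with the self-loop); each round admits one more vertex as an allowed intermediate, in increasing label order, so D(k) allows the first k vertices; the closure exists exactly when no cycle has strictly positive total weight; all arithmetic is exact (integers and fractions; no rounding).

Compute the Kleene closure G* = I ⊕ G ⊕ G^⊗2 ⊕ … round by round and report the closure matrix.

D(0):
  [0, -∞, -∞, -∞]
  [-∞, 0, 0, -7]
  [-∞, -∞, 0, -15]
  [-7, -20, 1, 0]
D(1):
  [0, -∞, -∞, -∞]
  [-∞, 0, 0, -7]
  [-∞, -∞, 0, -15]
  [-7, -20, 1, 0]
D(2):
  [0, -∞, -∞, -∞]
  [-∞, 0, 0, -7]
  [-∞, -∞, 0, -15]
  [-7, -20, 1, 0]
D(3):
  [0, -∞, -∞, -∞]
  [-∞, 0, 0, -7]
  [-∞, -∞, 0, -15]
  [-7, -20, 1, 0]
D(4):
  [0, -∞, -∞, -∞]
  [-14, 0, 0, -7]
  [-22, -35, 0, -15]
  [-7, -20, 1, 0]
Answer: G* = [[0, -∞, -∞, -∞], [-14, 0, 0, -7], [-22, -35, 0, -15], [-7, -20, 1, 0]]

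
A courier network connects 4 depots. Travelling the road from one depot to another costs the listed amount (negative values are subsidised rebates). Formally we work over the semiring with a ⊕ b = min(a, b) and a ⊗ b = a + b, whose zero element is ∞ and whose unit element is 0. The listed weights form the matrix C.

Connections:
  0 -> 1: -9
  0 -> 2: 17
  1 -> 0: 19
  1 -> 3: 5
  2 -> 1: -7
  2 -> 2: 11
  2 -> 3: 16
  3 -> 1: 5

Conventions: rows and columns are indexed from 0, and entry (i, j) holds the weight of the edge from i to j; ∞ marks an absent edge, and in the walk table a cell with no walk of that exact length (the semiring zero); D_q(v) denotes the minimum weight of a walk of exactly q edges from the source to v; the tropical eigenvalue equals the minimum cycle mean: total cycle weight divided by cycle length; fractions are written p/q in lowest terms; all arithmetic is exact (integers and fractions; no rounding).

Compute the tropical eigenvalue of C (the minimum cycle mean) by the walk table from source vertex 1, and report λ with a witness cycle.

q=0: [∞, 0, ∞, ∞]
q=1: [19, ∞, ∞, 5]
q=2: [∞, 10, 36, ∞]
q=3: [29, 29, 47, 15]
q=4: [48, 20, 46, 34]
Optimal cycle mean attained by: cycle 0->1->0, total (-9) + 19, length 2.
Answer: λ = 5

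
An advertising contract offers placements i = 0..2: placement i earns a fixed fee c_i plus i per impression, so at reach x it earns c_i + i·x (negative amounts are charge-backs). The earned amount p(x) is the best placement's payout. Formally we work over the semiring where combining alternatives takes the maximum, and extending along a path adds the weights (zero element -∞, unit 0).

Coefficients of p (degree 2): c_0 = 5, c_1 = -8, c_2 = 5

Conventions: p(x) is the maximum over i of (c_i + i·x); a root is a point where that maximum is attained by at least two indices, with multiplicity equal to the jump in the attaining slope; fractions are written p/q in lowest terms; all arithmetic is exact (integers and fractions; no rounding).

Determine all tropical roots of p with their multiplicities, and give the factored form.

hull edge (i=0, c=5) to (i=2, c=5): slope 0, span 2
Factored form: p(x) = 5 ⊗ (x ⊕ 0) ⊗ (x ⊕ 0)
Answer: roots = 0 (mult 2)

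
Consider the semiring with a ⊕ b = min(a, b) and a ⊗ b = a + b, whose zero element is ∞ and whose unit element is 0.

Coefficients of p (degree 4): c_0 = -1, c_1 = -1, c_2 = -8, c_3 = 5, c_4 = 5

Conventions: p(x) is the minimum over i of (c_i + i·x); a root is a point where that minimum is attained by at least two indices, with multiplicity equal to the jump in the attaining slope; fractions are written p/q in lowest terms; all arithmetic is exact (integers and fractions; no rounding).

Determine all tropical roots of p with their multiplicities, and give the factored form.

hull edge (i=0, c=-1) to (i=2, c=-8): slope -7/2, span 2
hull edge (i=2, c=-8) to (i=4, c=5): slope 13/2, span 2
Factored form: p(x) = 5 ⊗ (x ⊕ (-13/2)) ⊗ (x ⊕ (-13/2)) ⊗ (x ⊕ 7/2) ⊗ (x ⊕ 7/2)
Answer: roots = -13/2 (mult 2), 7/2 (mult 2)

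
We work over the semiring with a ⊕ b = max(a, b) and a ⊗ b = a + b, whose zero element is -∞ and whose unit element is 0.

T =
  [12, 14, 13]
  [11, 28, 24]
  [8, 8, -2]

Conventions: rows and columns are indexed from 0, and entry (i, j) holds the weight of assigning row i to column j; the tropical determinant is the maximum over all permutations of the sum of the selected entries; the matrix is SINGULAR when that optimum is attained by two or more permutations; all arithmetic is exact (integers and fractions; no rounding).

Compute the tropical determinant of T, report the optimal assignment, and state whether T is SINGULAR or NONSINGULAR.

σ = (0, 1, 2): 12 + 28 + (-2) = 38
σ = (0, 2, 1): 12 + 24 + 8 = 44
σ = (1, 0, 2): 14 + 11 + (-2) = 23
σ = (1, 2, 0): 14 + 24 + 8 = 46
σ = (2, 0, 1): 13 + 11 + 8 = 32
σ = (2, 1, 0): 13 + 28 + 8 = 49
Optimal value attained by: σ = (2, 1, 0).
Answer: det⊕(T) = 49; verdict: NONSINGULAR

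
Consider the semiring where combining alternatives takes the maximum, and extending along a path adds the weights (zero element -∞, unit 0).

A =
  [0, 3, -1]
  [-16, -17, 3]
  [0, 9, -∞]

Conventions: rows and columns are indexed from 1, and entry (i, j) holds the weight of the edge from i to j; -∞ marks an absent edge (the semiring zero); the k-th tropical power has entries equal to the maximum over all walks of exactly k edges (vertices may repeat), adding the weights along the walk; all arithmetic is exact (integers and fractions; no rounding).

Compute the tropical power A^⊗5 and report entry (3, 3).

A^⊗2:
  [0, 8, 6]
  [3, 12, -14]
  [0, 3, 12]
A^⊗3:
  [6, 15, 11]
  [3, 6, 15]
  [12, 21, 6]
A^⊗4:
  [11, 20, 18]
  [15, 24, 9]
  [12, 15, 24]
A^⊗5:
  [18, 27, 23]
  [15, 18, 27]
  [24, 33, 18]
Key observation: the optimum is the walk 3->1->2->3->2->3, with weight 0 + 3 + 3 + 9 + 3 = 18.
Optimal value attained by: walk 3->1->2->3->2->3.
Answer: (A^⊗5)[3][3] = 18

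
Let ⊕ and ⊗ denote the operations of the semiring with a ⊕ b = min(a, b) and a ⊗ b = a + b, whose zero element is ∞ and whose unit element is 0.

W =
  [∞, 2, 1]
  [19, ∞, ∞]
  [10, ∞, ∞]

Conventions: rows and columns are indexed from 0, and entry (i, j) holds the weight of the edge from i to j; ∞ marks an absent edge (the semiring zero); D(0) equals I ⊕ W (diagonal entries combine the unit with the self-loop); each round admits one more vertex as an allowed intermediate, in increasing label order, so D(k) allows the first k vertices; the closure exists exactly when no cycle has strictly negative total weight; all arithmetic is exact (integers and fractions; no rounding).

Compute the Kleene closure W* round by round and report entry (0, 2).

D(0):
  [0, 2, 1]
  [19, 0, ∞]
  [10, ∞, 0]
D(1):
  [0, 2, 1]
  [19, 0, 20]
  [10, 12, 0]
D(2):
  [0, 2, 1]
  [19, 0, 20]
  [10, 12, 0]
D(3):
  [0, 2, 1]
  [19, 0, 20]
  [10, 12, 0]
Answer: W*[0][2] = 1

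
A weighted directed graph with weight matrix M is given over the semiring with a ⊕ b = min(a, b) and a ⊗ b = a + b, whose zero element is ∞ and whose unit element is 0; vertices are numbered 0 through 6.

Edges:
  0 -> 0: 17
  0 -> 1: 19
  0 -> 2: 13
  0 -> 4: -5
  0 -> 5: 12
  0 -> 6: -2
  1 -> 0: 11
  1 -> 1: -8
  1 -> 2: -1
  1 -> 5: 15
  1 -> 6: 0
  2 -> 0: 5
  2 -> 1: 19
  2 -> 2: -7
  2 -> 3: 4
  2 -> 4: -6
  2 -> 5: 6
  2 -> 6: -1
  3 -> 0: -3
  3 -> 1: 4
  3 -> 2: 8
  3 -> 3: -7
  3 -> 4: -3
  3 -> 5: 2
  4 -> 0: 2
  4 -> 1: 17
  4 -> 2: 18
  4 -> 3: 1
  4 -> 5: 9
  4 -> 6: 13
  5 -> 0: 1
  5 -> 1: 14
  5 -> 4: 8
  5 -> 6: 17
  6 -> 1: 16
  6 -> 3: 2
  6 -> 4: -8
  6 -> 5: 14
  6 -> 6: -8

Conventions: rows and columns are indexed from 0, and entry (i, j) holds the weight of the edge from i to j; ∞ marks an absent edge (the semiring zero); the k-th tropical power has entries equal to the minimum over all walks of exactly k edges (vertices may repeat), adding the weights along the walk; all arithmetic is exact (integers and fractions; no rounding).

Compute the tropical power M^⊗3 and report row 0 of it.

M^⊗2:
  [-3, 11, 6, -4, -10, 4, -10]
  [3, -16, -9, 2, -8, 5, -8]
  [-4, 8, -14, -5, -13, -1, -9]
  [-10, -4, 1, -14, -10, -5, -5]
  [-2, 5, 9, -6, -3, 3, 0]
  [10, 6, 13, 9, -4, 13, -1]
  [-6, 6, 10, -7, -16, 1, -16]
M^⊗3:
  [-8, 0, -1, -11, -18, -2, -18]
  [-6, -24, -17, -7, -16, -3, -16]
  [-11, -1, -21, -12, -20, -8, -17]
  [-17, -12, -6, -21, -17, -12, -13]
  [-9, -3, 2, -13, -9, -4, -8]
  [-2, -2, 5, -3, -9, 5, -9]
  [-14, -3, 1, -15, -24, -7, -24]
Answer: row 0 of M^⊗3 = [-8, 0, -1, -11, -18, -2, -18]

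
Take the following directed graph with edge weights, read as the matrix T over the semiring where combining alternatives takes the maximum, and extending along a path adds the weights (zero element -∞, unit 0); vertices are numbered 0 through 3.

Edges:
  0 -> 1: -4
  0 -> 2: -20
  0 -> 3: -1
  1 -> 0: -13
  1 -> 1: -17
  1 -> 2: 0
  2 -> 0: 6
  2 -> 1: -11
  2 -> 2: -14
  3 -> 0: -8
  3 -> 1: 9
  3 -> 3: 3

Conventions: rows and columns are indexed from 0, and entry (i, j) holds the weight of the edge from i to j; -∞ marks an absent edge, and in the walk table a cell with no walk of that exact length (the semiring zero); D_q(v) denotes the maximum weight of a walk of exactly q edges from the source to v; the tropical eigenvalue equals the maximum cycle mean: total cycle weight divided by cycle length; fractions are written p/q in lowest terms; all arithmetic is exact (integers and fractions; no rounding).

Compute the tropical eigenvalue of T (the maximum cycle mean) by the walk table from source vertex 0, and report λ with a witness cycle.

q=0: [0, -∞, -∞, -∞]
q=1: [-∞, -4, -20, -1]
q=2: [-9, 8, -4, 2]
q=3: [2, 11, 8, 5]
q=4: [14, 14, 11, 8]
Optimal cycle mean attained by: cycle 0->3->1->2->0, total (-1) + 9 + 0 + 6, length 4.
Answer: λ = 7/2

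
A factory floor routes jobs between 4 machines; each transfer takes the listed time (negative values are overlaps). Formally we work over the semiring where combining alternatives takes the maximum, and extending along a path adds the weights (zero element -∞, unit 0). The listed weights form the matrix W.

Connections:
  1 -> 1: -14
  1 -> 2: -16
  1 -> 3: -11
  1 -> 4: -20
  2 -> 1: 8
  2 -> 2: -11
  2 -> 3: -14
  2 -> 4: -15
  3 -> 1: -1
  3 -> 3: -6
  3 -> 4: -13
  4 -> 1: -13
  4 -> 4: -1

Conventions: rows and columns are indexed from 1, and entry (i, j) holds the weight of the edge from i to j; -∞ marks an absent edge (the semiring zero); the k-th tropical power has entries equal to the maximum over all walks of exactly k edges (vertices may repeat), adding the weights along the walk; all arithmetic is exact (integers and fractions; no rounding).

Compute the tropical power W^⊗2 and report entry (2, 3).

W^⊗2:
  [-8, -27, -17, -21]
  [-3, -8, -3, -12]
  [-7, -17, -12, -14]
  [-14, -29, -24, -2]
Key observation: the optimum is the walk 2->1->3, with weight 8 + (-11) = -3.
Optimal value attained by: walk 2->1->3.
Answer: (W^⊗2)[2][3] = -3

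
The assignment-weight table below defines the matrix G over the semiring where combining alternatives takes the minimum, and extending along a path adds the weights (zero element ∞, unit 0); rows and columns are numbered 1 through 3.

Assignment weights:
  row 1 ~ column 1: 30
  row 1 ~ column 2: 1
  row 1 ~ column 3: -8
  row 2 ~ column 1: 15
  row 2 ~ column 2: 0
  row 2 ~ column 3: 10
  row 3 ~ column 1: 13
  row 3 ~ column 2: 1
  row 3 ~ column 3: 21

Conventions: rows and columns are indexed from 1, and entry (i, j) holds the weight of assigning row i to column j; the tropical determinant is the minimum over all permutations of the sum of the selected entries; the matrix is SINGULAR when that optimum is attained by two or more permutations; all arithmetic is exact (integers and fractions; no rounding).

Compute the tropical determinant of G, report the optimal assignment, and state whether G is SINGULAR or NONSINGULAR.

σ = (1, 2, 3): 30 + 0 + 21 = 51
σ = (1, 3, 2): 30 + 10 + 1 = 41
σ = (2, 1, 3): 1 + 15 + 21 = 37
σ = (2, 3, 1): 1 + 10 + 13 = 24
σ = (3, 1, 2): (-8) + 15 + 1 = 8
σ = (3, 2, 1): (-8) + 0 + 13 = 5
Optimal value attained by: σ = (3, 2, 1).
Answer: det⊕(G) = 5; verdict: NONSINGULAR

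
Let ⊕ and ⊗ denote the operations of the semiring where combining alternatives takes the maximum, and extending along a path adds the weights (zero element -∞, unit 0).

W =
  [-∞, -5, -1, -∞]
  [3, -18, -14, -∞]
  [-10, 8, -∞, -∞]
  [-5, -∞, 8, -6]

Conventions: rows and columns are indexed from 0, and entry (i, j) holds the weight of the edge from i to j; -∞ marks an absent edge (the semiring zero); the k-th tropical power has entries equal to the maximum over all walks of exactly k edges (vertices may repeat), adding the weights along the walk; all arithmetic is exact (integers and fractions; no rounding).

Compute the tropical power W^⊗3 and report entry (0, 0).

W^⊗2:
  [-2, 7, -19, -∞]
  [-15, -2, 2, -∞]
  [11, -10, -6, -∞]
  [-2, 16, 2, -12]
W^⊗3:
  [10, -7, -3, -∞]
  [1, 10, -16, -∞]
  [-7, 6, 10, -∞]
  [19, 10, 2, -18]
Key observation: the optimum is the walk 0->2->1->0, with weight (-1) + 8 + 3 = 10.
Optimal value attained by: walk 0->2->1->0.
Answer: (W^⊗3)[0][0] = 10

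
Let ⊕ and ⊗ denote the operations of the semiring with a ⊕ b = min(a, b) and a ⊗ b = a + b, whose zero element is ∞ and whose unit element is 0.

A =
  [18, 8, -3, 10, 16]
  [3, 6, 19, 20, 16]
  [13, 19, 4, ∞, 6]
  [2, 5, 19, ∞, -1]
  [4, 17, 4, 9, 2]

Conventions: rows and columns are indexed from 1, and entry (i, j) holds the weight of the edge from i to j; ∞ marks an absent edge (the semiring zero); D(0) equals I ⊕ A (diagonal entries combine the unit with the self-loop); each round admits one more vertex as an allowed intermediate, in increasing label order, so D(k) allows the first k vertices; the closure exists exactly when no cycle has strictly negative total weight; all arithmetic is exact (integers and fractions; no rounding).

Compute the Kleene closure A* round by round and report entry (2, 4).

D(0):
  [0, 8, -3, 10, 16]
  [3, 0, 19, 20, 16]
  [13, 19, 0, ∞, 6]
  [2, 5, 19, 0, -1]
  [4, 17, 4, 9, 0]
D(1):
  [0, 8, -3, 10, 16]
  [3, 0, 0, 13, 16]
  [13, 19, 0, 23, 6]
  [2, 5, -1, 0, -1]
  [4, 12, 1, 9, 0]
D(2):
  [0, 8, -3, 10, 16]
  [3, 0, 0, 13, 16]
  [13, 19, 0, 23, 6]
  [2, 5, -1, 0, -1]
  [4, 12, 1, 9, 0]
D(3):
  [0, 8, -3, 10, 3]
  [3, 0, 0, 13, 6]
  [13, 19, 0, 23, 6]
  [2, 5, -1, 0, -1]
  [4, 12, 1, 9, 0]
D(4):
  [0, 8, -3, 10, 3]
  [3, 0, 0, 13, 6]
  [13, 19, 0, 23, 6]
  [2, 5, -1, 0, -1]
  [4, 12, 1, 9, 0]
D(5):
  [0, 8, -3, 10, 3]
  [3, 0, 0, 13, 6]
  [10, 18, 0, 15, 6]
  [2, 5, -1, 0, -1]
  [4, 12, 1, 9, 0]
Answer: A*[2][4] = 13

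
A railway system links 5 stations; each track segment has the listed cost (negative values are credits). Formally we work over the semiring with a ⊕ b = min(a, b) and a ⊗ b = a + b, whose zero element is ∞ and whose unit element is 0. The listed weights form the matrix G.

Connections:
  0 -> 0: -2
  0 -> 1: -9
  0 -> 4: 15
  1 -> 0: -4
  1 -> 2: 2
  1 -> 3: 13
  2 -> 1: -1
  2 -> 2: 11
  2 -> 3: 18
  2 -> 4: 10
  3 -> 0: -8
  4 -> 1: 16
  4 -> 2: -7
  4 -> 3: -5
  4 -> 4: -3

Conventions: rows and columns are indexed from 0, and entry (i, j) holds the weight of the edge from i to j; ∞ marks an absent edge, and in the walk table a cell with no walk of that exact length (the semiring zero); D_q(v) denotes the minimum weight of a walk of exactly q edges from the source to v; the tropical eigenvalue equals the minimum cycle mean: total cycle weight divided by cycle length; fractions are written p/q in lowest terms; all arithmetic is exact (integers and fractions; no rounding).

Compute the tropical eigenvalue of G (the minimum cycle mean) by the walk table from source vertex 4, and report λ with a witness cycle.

q=0: [∞, ∞, ∞, ∞, 0]
q=1: [∞, 16, -7, -5, -3]
q=2: [-13, -8, -10, -8, -6]
q=3: [-16, -22, -13, -11, -9]
q=4: [-26, -25, -20, -14, -12]
q=5: [-29, -35, -23, -17, -15]
Optimal cycle mean attained by: cycle 0->1->0, total (-9) + (-4), length 2.
Answer: λ = -13/2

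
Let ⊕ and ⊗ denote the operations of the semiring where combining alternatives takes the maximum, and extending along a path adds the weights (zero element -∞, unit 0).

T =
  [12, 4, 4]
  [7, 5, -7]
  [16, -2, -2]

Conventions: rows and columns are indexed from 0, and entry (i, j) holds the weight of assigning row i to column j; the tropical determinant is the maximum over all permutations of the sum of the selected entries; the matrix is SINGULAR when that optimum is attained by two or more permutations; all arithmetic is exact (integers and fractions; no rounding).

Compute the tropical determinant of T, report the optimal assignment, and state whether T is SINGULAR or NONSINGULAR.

σ = (0, 1, 2): 12 + 5 + (-2) = 15
σ = (0, 2, 1): 12 + (-7) + (-2) = 3
σ = (1, 0, 2): 4 + 7 + (-2) = 9
σ = (1, 2, 0): 4 + (-7) + 16 = 13
σ = (2, 0, 1): 4 + 7 + (-2) = 9
σ = (2, 1, 0): 4 + 5 + 16 = 25
Optimal value attained by: σ = (2, 1, 0).
Answer: det⊕(T) = 25; verdict: NONSINGULAR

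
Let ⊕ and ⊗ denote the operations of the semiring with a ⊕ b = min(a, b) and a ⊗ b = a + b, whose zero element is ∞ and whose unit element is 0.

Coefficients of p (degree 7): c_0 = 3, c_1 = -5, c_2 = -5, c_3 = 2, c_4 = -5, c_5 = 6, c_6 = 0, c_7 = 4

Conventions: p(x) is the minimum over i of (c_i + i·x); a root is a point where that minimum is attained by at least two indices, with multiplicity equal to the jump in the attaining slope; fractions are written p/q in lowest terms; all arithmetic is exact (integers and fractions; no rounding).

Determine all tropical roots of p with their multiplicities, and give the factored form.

hull edge (i=0, c=3) to (i=1, c=-5): slope -8, span 1
hull edge (i=1, c=-5) to (i=4, c=-5): slope 0, span 3
hull edge (i=4, c=-5) to (i=6, c=0): slope 5/2, span 2
hull edge (i=6, c=0) to (i=7, c=4): slope 4, span 1
Factored form: p(x) = 4 ⊗ (x ⊕ (-4)) ⊗ (x ⊕ (-5/2)) ⊗ (x ⊕ (-5/2)) ⊗ (x ⊕ 0) ⊗ (x ⊕ 0) ⊗ (x ⊕ 0) ⊗ (x ⊕ 8)
Answer: roots = -4 (mult 1), -5/2 (mult 2), 0 (mult 3), 8 (mult 1)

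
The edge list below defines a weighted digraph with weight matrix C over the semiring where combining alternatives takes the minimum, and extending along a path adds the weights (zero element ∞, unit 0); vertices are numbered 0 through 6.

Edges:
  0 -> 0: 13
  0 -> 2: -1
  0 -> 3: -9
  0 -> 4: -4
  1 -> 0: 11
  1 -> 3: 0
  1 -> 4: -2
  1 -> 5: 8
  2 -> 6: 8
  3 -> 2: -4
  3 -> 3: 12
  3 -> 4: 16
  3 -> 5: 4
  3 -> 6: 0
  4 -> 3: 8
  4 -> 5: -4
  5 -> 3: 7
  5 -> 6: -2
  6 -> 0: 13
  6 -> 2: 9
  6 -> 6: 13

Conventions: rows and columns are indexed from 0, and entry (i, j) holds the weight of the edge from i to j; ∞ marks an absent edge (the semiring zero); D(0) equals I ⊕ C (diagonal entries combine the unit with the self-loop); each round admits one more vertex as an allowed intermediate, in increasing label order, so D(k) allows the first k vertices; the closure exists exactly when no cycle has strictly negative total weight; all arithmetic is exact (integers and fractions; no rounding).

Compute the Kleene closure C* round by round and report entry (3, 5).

D(0):
  [0, ∞, -1, -9, -4, ∞, ∞]
  [11, 0, ∞, 0, -2, 8, ∞]
  [∞, ∞, 0, ∞, ∞, ∞, 8]
  [∞, ∞, -4, 0, 16, 4, 0]
  [∞, ∞, ∞, 8, 0, -4, ∞]
  [∞, ∞, ∞, 7, ∞, 0, -2]
  [13, ∞, 9, ∞, ∞, ∞, 0]
D(1):
  [0, ∞, -1, -9, -4, ∞, ∞]
  [11, 0, 10, 0, -2, 8, ∞]
  [∞, ∞, 0, ∞, ∞, ∞, 8]
  [∞, ∞, -4, 0, 16, 4, 0]
  [∞, ∞, ∞, 8, 0, -4, ∞]
  [∞, ∞, ∞, 7, ∞, 0, -2]
  [13, ∞, 9, 4, 9, ∞, 0]
D(2):
  [0, ∞, -1, -9, -4, ∞, ∞]
  [11, 0, 10, 0, -2, 8, ∞]
  [∞, ∞, 0, ∞, ∞, ∞, 8]
  [∞, ∞, -4, 0, 16, 4, 0]
  [∞, ∞, ∞, 8, 0, -4, ∞]
  [∞, ∞, ∞, 7, ∞, 0, -2]
  [13, ∞, 9, 4, 9, ∞, 0]
D(3):
  [0, ∞, -1, -9, -4, ∞, 7]
  [11, 0, 10, 0, -2, 8, 18]
  [∞, ∞, 0, ∞, ∞, ∞, 8]
  [∞, ∞, -4, 0, 16, 4, 0]
  [∞, ∞, ∞, 8, 0, -4, ∞]
  [∞, ∞, ∞, 7, ∞, 0, -2]
  [13, ∞, 9, 4, 9, ∞, 0]
D(4):
  [0, ∞, -13, -9, -4, -5, -9]
  [11, 0, -4, 0, -2, 4, 0]
  [∞, ∞, 0, ∞, ∞, ∞, 8]
  [∞, ∞, -4, 0, 16, 4, 0]
  [∞, ∞, 4, 8, 0, -4, 8]
  [∞, ∞, 3, 7, 23, 0, -2]
  [13, ∞, 0, 4, 9, 8, 0]
D(5):
  [0, ∞, -13, -9, -4, -8, -9]
  [11, 0, -4, 0, -2, -6, 0]
  [∞, ∞, 0, ∞, ∞, ∞, 8]
  [∞, ∞, -4, 0, 16, 4, 0]
  [∞, ∞, 4, 8, 0, -4, 8]
  [∞, ∞, 3, 7, 23, 0, -2]
  [13, ∞, 0, 4, 9, 5, 0]
D(6):
  [0, ∞, -13, -9, -4, -8, -10]
  [11, 0, -4, 0, -2, -6, -8]
  [∞, ∞, 0, ∞, ∞, ∞, 8]
  [∞, ∞, -4, 0, 16, 4, 0]
  [∞, ∞, -1, 3, 0, -4, -6]
  [∞, ∞, 3, 7, 23, 0, -2]
  [13, ∞, 0, 4, 9, 5, 0]
D(7):
  [0, ∞, -13, -9, -4, -8, -10]
  [5, 0, -8, -4, -2, -6, -8]
  [21, ∞, 0, 12, 17, 13, 8]
  [13, ∞, -4, 0, 9, 4, 0]
  [7, ∞, -6, -2, 0, -4, -6]
  [11, ∞, -2, 2, 7, 0, -2]
  [13, ∞, 0, 4, 9, 5, 0]
Answer: C*[3][5] = 4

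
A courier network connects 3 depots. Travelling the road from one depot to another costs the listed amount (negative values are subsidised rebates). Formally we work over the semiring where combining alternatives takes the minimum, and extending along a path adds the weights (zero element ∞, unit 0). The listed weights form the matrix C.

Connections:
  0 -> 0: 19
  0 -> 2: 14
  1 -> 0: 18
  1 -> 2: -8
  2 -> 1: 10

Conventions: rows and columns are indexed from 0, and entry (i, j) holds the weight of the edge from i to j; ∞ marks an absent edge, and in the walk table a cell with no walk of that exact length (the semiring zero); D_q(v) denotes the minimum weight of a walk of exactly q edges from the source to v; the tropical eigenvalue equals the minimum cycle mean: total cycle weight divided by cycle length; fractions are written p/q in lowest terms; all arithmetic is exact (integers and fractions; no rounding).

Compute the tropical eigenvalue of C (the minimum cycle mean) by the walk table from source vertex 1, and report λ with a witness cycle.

q=0: [∞, 0, ∞]
q=1: [18, ∞, -8]
q=2: [37, 2, 32]
q=3: [20, 42, -6]
Optimal cycle mean attained by: cycle 1->2->1, total (-8) + 10, length 2.
Answer: λ = 1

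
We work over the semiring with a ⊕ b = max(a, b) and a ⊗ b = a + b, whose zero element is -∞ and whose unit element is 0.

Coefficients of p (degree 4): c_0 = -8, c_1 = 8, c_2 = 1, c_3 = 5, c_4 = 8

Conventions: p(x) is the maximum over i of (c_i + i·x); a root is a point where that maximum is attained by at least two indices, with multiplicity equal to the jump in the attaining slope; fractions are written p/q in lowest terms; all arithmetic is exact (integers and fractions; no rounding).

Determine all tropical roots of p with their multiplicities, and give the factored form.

hull edge (i=0, c=-8) to (i=1, c=8): slope 16, span 1
hull edge (i=1, c=8) to (i=4, c=8): slope 0, span 3
Factored form: p(x) = 8 ⊗ (x ⊕ (-16)) ⊗ (x ⊕ 0) ⊗ (x ⊕ 0) ⊗ (x ⊕ 0)
Answer: roots = -16 (mult 1), 0 (mult 3)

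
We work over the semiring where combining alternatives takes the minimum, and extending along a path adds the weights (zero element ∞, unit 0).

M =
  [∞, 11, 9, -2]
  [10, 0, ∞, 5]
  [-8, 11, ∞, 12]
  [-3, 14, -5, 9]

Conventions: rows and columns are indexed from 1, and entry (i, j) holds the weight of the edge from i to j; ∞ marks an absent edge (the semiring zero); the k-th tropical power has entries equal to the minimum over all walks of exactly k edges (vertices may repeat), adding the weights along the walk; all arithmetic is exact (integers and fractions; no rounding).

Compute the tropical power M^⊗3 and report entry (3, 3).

M^⊗2:
  [-5, 11, -7, 7]
  [2, 0, 0, 5]
  [9, 3, 1, -10]
  [-13, 6, 4, -5]
M^⊗3:
  [-15, 4, 2, -7]
  [-8, 0, 0, 0]
  [-13, 3, -15, -1]
  [-8, -2, -10, -15]
Key observation: the optimum is the walk 3->1->4->3, with weight (-8) + (-2) + (-5) = -15.
Optimal value attained by: walk 3->1->4->3.
Answer: (M^⊗3)[3][3] = -15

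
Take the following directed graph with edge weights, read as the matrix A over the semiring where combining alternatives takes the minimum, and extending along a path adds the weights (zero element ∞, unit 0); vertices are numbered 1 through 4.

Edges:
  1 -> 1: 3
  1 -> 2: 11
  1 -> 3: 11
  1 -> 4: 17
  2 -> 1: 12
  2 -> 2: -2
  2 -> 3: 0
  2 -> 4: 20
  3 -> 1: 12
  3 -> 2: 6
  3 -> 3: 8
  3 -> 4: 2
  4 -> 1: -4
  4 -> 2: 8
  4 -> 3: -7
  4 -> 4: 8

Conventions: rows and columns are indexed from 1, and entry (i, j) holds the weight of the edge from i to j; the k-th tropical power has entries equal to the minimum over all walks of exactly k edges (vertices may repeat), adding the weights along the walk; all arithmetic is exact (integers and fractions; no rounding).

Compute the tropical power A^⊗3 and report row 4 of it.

A^⊗2:
  [6, 9, 10, 13]
  [10, -4, -2, 2]
  [-2, 4, -5, 10]
  [-1, -1, 1, -5]
A^⊗3:
  [9, 7, 6, 12]
  [-2, -6, -5, 0]
  [1, 1, 3, -3]
  [-9, -3, -12, 3]
Answer: row 4 of A^⊗3 = [-9, -3, -12, 3]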